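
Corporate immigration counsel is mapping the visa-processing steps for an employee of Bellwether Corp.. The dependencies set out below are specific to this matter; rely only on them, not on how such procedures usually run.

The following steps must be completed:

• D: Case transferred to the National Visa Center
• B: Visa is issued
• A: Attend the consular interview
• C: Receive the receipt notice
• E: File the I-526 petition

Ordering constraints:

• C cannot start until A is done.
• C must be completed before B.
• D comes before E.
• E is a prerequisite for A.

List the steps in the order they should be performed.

Only D has no prerequisites, so it is first.
Next only E has its prerequisites met → E.
A is the only step now ready → A.
C needed A, now all done → C.
B needed C, now all done → B.

D, E, A, C, B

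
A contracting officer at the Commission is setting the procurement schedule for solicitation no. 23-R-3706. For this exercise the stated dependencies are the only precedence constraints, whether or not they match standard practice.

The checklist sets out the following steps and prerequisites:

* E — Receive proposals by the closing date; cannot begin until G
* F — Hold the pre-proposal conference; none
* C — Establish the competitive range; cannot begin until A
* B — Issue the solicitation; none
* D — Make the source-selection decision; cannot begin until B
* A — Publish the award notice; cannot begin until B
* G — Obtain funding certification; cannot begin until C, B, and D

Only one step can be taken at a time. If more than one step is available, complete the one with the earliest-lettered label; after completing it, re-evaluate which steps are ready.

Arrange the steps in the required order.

Nothing is required for B and F. B has the earlier label → B first.
A and D now also ready, so the ready set is {A, D, F}; A has the earlier label → A.
C now also ready, so the ready set is {C, D, F}; C has the earlier label → C.
D and F are both available; D has the earlier label → D.
Now F and G have their prerequisites met. F has the earlier label, so F next.
G is the only step now ready → G.
That leaves E as the only ready step → E.

B → A → C → D → F → G → E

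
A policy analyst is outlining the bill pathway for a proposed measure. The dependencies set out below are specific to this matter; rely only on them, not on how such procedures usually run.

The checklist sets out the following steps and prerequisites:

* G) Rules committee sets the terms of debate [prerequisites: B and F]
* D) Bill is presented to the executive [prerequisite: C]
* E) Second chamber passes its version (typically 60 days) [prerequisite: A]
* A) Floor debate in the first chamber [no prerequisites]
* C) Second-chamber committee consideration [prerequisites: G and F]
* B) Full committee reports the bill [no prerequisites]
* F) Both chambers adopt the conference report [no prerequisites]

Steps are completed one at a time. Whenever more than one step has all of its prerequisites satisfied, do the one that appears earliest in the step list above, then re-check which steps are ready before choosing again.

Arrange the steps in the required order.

A, E, B, F, G, C, D

A, B and F have no prerequisites; A is listed earlier, so A is first.
E, B and F are all available; E is listed earlier → E.
Ready: B and F. B is listed earlier → B.
That leaves F as the only ready step → F.
G needed B and F, now all done → G.
That leaves C as the only ready step → C.
D is the only step now ready → D.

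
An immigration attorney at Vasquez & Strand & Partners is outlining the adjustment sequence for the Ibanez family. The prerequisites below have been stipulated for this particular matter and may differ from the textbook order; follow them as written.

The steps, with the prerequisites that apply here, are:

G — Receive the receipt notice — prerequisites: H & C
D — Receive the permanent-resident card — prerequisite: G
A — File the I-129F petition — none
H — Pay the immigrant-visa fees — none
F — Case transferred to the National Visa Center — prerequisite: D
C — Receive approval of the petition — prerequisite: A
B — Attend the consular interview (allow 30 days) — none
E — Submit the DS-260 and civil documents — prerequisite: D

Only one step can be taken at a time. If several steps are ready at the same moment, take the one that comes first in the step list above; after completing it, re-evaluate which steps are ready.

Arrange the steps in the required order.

Nothing is required for A, H and B. A is listed earlier → A first.
C now also ready, so the ready set is {H, C, B}; H is listed earlier → H.
C and B are both available; C is listed earlier → C.
G now also ready, so the ready set is {G, B}; G is listed earlier → G.
D and B are both available; D is listed earlier → D.
F and E now also ready, so the ready set is {F, B, E}; F is listed earlier → F.
Ready: B and E. B is listed earlier → B.
Next only E has its prerequisites met → E.

A, H, C, G, D, F, B, E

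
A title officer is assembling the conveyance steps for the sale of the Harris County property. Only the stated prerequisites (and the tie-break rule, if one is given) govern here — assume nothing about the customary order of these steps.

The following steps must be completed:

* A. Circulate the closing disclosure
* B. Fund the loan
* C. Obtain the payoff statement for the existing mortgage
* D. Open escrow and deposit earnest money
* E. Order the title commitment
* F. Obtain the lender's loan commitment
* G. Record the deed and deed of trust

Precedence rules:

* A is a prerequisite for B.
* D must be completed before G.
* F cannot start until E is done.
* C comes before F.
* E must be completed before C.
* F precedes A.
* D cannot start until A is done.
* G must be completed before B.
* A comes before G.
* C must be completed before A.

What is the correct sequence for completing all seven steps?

E, C, F, A, D, G, B

E is the only step with nothing outstanding, so it goes first.
That leaves C as the only ready step → C.
Next only F has its prerequisites met → F.
Next only A has its prerequisites met → A.
D needed A, now all done → D.
G needed A and D, now all done → G.
B needed A and G, now all done → B.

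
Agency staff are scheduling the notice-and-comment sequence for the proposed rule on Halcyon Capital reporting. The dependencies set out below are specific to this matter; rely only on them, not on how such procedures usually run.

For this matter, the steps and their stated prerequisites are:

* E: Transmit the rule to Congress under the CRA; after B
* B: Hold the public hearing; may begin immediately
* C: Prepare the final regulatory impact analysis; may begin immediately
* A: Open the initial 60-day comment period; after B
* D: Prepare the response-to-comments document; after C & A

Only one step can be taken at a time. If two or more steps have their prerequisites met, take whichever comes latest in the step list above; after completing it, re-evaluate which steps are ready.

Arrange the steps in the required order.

C B A D E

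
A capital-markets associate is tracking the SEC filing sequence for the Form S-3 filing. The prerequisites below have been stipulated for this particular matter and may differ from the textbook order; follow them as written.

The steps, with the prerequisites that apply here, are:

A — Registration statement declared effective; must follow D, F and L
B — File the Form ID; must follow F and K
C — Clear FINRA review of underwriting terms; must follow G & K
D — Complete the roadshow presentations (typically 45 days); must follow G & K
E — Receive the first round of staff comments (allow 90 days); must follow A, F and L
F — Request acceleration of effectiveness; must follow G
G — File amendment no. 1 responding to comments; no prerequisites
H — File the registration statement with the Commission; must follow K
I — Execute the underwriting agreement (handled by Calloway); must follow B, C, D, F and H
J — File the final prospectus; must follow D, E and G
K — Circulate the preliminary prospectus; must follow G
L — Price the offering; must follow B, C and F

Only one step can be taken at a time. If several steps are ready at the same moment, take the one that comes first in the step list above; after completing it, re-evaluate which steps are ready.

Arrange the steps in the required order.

G F K B C D H I L A E J

Only G has no prerequisites, so it is first.
F and K are both available; F is listed earlier → F.
K needed G, now all done → K.
Ready: B, C, D and H. B is listed earlier → B.
Ready: C, D and H. C is listed earlier → C.
L now also ready, so the ready set is {D, H, L}; D is listed earlier → D.
Ready: H and L. H is listed earlier → H.
I and L are both available; I is listed earlier → I.
That leaves L as the only ready step → L.
Next only A has its prerequisites met → A.
E needed A, F and L, now all done → E.
J needed D, E and G, now all done → J.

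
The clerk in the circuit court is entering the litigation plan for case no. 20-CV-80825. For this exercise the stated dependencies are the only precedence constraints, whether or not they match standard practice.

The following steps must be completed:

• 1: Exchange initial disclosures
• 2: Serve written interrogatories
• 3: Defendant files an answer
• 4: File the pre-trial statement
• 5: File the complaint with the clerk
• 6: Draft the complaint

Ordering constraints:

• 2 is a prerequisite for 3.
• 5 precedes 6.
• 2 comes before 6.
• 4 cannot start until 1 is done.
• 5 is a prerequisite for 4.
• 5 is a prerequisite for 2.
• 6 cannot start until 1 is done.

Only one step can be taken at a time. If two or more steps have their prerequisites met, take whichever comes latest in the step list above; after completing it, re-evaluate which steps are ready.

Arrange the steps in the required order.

5, 2, 3, 1, 6, 4

Nothing is required for 5 and 1. 5 is listed later → 5 first.
Ready: 2 and 1. 2 is listed later → 2.
3 now also ready, so the ready set is {3, 1}; 3 is listed later → 3.
1 is the only step now ready → 1.
Now 6 and 4 have their prerequisites met. 6 is listed later, so 6 next.
4 needed 5 and 1, now all done → 4.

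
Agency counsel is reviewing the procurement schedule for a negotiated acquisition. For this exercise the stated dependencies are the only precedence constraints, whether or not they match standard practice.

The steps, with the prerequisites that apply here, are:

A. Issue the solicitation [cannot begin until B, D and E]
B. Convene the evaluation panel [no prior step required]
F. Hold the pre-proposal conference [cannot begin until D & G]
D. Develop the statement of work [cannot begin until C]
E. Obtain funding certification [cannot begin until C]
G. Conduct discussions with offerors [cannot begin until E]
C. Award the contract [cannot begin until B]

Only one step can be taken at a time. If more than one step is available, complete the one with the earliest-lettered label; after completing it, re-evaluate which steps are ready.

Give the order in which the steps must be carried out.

B → C → D → E → A → G → F

B has no prerequisites → B first.
That leaves C as the only ready step → C.
Ready: D and E. D has the earlier label → D.
E needed C, now all done → E.
Now A and G have their prerequisites met. A has the earlier label, so A next.
Next only G has its prerequisites met → G.
F needed D and G, now all done → F.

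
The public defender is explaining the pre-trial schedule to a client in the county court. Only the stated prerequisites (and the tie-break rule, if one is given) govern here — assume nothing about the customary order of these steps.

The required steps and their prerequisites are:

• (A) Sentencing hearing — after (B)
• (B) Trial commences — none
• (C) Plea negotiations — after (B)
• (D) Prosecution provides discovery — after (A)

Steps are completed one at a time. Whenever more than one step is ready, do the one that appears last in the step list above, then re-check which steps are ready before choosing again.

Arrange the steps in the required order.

(B) → (C) → (A) → (D)

Only (B) has no prerequisites, so it is first.
(C) and (A) are both available; (C) is listed later → (C).
That leaves (A) as the only ready step → (A).
That leaves (D) as the only ready step → (D).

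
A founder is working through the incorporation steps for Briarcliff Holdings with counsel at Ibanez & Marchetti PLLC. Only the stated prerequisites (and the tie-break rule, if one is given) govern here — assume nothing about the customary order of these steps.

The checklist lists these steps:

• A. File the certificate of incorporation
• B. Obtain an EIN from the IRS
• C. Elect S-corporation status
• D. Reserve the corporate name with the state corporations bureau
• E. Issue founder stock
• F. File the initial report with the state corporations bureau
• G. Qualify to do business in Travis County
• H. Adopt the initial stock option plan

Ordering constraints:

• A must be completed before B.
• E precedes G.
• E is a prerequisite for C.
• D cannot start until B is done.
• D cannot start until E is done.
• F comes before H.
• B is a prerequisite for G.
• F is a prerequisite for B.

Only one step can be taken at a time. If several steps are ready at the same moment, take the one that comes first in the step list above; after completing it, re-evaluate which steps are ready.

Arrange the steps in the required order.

Nothing is required for A, E and F. A is listed earlier → A first.
E and F are both available; E is listed earlier → E.
C and F are both available; C is listed earlier → C.
F is the only step now ready → F.
Now B and H have their prerequisites met. B is listed earlier, so B next.
D and G now also ready, so the ready set is {D, G, H}; D is listed earlier → D.
Ready: G and H. G is listed earlier → G.
H needed F, now all done → H.

A, E, C, F, B, D, G, H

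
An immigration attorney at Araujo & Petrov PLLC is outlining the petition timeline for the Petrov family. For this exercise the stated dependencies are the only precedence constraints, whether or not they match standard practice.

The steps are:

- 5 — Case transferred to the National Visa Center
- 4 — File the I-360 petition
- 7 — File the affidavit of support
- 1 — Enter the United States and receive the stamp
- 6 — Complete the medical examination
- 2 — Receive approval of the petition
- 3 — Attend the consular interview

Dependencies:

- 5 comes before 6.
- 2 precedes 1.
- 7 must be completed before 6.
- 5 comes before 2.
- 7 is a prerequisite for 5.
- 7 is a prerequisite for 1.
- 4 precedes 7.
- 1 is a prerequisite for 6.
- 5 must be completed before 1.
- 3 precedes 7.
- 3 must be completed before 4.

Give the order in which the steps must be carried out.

3 → 4 → 7 → 5 → 2 → 1 → 6

3 is the only step with nothing outstanding, so it goes first.
4 needed 3, now all done → 4.
7 is the only step now ready → 7.
Next only 5 has its prerequisites met → 5.
That leaves 2 as the only ready step → 2.
Next only 1 has its prerequisites met → 1.
6 needed 5, 7 and 1, now all done → 6.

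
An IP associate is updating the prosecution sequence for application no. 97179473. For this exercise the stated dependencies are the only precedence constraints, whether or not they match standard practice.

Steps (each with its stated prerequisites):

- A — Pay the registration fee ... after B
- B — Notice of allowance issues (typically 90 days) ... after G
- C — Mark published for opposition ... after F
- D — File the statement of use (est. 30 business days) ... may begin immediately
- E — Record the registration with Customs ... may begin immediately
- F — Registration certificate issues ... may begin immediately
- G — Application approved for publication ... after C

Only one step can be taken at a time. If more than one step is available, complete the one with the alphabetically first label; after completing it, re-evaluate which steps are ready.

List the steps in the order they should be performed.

D → E → F → C → G → B → A

Nothing is required for D, E and F. D has the earlier label → D first.
Now E and F have their prerequisites met. E has the earlier label, so E next.
F is the only step now ready → F.
C is the only step now ready → C.
G is the only step now ready → G.
B needed G, now all done → B.
A is the only step now ready → A.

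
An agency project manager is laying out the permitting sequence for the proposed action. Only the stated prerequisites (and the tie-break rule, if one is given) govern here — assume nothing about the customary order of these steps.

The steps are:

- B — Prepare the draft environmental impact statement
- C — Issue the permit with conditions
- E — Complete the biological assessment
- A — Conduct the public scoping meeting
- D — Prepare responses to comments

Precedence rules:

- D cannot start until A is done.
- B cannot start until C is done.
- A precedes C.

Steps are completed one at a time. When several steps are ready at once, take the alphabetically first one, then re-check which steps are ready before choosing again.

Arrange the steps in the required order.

A → C → B → D → E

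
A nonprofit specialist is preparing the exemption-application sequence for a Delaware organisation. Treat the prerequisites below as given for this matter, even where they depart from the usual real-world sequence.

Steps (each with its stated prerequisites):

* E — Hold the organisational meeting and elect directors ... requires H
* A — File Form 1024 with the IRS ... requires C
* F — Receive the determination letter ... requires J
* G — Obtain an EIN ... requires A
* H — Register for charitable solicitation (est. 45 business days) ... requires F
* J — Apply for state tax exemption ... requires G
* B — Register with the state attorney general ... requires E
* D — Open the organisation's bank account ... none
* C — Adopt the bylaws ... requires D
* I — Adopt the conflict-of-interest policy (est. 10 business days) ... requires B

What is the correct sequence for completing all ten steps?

D is the only step with nothing outstanding, so it goes first.
C needed D, now all done → C.
A needed C, now all done → A.
Next only G has its prerequisites met → G.
Next only J has its prerequisites met → J.
Next only F has its prerequisites met → F.
That leaves H as the only ready step → H.
E needed H, now all done → E.
Next only B has its prerequisites met → B.
I is the only step now ready → I.

D → C → A → G → J → F → H → E → B → I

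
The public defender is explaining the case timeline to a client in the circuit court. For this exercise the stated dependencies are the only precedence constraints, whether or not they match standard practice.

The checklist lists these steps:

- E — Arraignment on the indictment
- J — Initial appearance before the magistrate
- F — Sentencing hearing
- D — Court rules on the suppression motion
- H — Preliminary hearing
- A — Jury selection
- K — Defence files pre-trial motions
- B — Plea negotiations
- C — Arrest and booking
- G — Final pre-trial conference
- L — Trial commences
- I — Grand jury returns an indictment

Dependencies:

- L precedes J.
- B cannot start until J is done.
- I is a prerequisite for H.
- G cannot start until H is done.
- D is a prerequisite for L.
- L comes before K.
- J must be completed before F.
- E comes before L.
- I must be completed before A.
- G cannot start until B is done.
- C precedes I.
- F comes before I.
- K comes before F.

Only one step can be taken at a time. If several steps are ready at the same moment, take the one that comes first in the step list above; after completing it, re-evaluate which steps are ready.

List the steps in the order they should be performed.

Nothing is required for E, D and C. E is listed earlier → E first.
D and C are both available; D is listed earlier → D.
Now C and L have their prerequisites met. C is listed earlier, so C next.
L needed E and D, now all done → L.
J and K are both available; J is listed earlier → J.
B now also ready, so the ready set is {K, B}; K is listed earlier → K.
F and B are both available; F is listed earlier → F.
Ready: B and I. B is listed earlier → B.
That leaves I as the only ready step → I.
Ready: H and A. H is listed earlier → H.
G now also ready, so the ready set is {A, G}; A is listed earlier → A.
G needed H and B, now all done → G.

E, D, C, L, J, K, F, B, I, H, A, G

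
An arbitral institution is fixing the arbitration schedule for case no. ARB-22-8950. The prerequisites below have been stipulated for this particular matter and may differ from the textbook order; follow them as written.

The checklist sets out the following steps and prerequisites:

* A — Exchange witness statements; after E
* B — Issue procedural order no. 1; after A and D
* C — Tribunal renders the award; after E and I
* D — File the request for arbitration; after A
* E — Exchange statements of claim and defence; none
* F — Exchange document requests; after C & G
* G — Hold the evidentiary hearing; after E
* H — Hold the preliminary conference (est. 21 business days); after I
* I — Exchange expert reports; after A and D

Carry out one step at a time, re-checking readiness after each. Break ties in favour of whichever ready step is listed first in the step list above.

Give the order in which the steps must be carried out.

E is the only step with nothing outstanding, so it goes first.
Now A and G have their prerequisites met. A is listed earlier, so A next.
Ready: D and G. D is listed earlier → D.
Now B, G and I have their prerequisites met. B is listed earlier, so B next.
G and I are both available; G is listed earlier → G.
I is the only step now ready → I.
Ready: C and H. C is listed earlier → C.
Ready: F and H. F is listed earlier → F.
Next only H has its prerequisites met → H.

E → A → D → B → G → I → C → F → H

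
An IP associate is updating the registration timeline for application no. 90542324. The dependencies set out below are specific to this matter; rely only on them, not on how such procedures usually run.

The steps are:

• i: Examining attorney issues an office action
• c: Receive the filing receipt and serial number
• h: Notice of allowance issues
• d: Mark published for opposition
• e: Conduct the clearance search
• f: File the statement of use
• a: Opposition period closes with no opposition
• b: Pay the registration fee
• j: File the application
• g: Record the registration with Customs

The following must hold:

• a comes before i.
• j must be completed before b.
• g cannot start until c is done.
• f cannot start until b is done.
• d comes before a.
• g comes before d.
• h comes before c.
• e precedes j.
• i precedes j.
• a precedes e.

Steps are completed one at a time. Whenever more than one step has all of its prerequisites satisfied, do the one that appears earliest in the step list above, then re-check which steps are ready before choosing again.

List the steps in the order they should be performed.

h has no prerequisites → h first.
c needed h, now all done → c.
Next only g has its prerequisites met → g.
That leaves d as the only ready step → d.
a is the only step now ready → a.
Now i and e have their prerequisites met. i is listed earlier, so i next.
e needed a, now all done → e.
j is the only step now ready → j.
Next only b has its prerequisites met → b.
Next only f has its prerequisites met → f.

h c g d a i e j b f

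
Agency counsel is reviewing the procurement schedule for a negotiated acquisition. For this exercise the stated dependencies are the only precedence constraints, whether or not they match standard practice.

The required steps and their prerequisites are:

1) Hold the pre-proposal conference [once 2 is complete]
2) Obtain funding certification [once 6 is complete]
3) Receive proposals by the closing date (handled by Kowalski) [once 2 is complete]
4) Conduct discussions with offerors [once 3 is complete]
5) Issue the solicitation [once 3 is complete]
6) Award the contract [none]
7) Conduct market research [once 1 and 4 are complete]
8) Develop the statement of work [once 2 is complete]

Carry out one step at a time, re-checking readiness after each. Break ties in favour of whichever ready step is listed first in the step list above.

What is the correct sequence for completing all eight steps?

6 → 2 → 1 → 3 → 4 → 5 → 7 → 8

6 has no prerequisites → 6 first.
That leaves 2 as the only ready step → 2.
1, 3 and 8 are all available; 1 is listed earlier → 1.
Now 3 and 8 have their prerequisites met. 3 is listed earlier, so 3 next.
4, 5 and 8 are all available; 4 is listed earlier → 4.
7 now also ready, so the ready set is {5, 7, 8}; 5 is listed earlier → 5.
Now 7 and 8 have their prerequisites met. 7 is listed earlier, so 7 next.
8 needed 2, now all done → 8.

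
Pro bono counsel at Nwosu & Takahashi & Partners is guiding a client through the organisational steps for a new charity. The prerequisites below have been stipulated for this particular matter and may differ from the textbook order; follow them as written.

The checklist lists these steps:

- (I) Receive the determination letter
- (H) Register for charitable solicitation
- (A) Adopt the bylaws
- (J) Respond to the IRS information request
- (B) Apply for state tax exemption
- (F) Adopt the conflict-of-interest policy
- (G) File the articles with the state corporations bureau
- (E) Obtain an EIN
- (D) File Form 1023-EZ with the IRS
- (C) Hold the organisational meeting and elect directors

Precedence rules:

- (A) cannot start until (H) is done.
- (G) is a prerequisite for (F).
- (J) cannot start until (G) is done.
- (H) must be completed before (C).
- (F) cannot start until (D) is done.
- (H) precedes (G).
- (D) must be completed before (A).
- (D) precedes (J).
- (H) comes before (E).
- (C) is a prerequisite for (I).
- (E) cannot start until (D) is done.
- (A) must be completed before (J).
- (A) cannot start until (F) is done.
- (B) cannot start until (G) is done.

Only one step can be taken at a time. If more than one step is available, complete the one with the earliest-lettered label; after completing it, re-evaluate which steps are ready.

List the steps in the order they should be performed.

(D) → (H) → (C) → (E) → (G) → (B) → (F) → (A) → (I) → (J)

Nothing is required for (D) and (H). (D) has the earlier label → (D) first.
That leaves (H) as the only ready step → (H).
Ready: (C), (E) and (G). (C) has the earlier label → (C).
(E), (G) and (I) are all available; (E) has the earlier label → (E).
Ready: (G) and (I). (G) has the earlier label → (G).
Ready: (B), (F) and (I). (B) has the earlier label → (B).
(F) and (I) are both available; (F) has the earlier label → (F).
Ready: (A) and (I). (A) has the earlier label → (A).
Now (I) and (J) have their prerequisites met. (I) has the earlier label, so (I) next.
(J) needed (A), (D) and (G), now all done → (J).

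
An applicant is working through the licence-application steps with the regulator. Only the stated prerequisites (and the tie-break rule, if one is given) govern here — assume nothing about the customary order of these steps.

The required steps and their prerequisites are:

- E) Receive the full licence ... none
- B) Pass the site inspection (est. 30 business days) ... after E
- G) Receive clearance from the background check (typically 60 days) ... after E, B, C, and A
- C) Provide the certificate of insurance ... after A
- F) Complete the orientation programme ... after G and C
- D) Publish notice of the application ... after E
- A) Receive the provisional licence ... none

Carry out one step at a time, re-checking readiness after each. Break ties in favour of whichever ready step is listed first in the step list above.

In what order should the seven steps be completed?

E → B → D → A → C → G → F

Nothing is required for E and A. E is listed earlier → E first.
Now B, D and A have their prerequisites met. B is listed earlier, so B next.
Ready: D and A. D is listed earlier → D.
A is the only step now ready → A.
Next only C has its prerequisites met → C.
Next only G has its prerequisites met → G.
F needed G and C, now all done → F.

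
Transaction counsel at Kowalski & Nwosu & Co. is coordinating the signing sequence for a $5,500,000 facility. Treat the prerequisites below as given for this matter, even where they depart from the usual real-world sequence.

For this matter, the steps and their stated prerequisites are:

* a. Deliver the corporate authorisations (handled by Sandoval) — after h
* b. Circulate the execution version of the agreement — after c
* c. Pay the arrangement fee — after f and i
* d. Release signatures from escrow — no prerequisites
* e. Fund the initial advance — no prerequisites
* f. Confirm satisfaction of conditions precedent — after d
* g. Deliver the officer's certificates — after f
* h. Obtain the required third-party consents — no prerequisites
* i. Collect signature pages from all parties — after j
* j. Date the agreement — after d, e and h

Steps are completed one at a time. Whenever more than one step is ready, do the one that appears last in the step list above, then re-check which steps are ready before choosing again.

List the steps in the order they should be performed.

h e d j i f g c b a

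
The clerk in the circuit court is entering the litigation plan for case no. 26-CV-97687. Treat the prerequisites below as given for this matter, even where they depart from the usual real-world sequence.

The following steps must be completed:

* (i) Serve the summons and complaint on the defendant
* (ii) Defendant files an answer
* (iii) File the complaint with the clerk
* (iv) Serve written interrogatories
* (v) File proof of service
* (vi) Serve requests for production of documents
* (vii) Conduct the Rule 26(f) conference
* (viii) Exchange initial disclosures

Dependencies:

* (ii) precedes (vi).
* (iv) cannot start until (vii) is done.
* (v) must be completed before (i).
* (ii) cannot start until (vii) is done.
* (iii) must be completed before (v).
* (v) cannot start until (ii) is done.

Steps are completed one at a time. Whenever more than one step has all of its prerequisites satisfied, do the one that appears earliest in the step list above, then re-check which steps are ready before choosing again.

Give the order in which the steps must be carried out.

(iii), (vii), (ii), (iv), (v), (i), (vi), (viii)

Nothing is required for (iii), (vii) and (viii). (iii) is listed earlier → (iii) first.
Ready: (vii) and (viii). (vii) is listed earlier → (vii).
(ii) and (iv) now also ready, so the ready set is {(ii), (iv), (viii)}; (ii) is listed earlier → (ii).
(iv), (v), (vi) and (viii) are all available; (iv) is listed earlier → (iv).
Now (v), (vi) and (viii) have their prerequisites met. (v) is listed earlier, so (v) next.
(i), (vi) and (viii) are all available; (i) is listed earlier → (i).
Ready: (vi) and (viii). (vi) is listed earlier → (vi).
That leaves (viii) as the only ready step → (viii).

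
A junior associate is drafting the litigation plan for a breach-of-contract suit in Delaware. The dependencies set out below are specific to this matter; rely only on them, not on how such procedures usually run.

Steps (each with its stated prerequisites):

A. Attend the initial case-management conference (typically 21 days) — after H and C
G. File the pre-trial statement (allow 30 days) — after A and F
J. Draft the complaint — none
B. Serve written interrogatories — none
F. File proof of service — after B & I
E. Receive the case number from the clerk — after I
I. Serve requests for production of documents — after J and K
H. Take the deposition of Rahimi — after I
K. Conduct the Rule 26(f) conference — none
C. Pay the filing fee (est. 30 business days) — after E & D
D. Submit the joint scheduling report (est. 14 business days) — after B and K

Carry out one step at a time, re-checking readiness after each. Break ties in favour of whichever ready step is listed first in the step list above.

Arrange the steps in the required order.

J, B, K, I, F, E, H, D, C, A, G

J, B and K have no prerequisites; J is listed earlier, so J is first.
Ready: B and K. B is listed earlier → B.
Next only K has its prerequisites met → K.
Ready: I and D. I is listed earlier → I.
F, E and H now also ready, so the ready set is {F, E, H, D}; F is listed earlier → F.
E, H and D are all available; E is listed earlier → E.
Ready: H and D. H is listed earlier → H.
D needed B and K, now all done → D.
C is the only step now ready → C.
That leaves A as the only ready step → A.
That leaves G as the only ready step → G.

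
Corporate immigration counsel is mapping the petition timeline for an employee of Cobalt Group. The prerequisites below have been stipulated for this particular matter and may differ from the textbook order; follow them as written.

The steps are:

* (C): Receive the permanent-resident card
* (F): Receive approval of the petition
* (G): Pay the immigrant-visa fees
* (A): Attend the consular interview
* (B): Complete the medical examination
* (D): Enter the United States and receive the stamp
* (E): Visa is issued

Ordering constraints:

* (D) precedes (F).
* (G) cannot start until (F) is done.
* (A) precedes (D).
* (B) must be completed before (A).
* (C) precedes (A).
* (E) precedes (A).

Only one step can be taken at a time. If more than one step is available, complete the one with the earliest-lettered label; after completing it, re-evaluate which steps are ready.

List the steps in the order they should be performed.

Nothing is required for (B), (C) and (E). (B) has the earlier label → (B) first.
Now (C) and (E) have their prerequisites met. (C) has the earlier label, so (C) next.
(E) is the only step now ready → (E).
(A) needed (B), (C) and (E), now all done → (A).
(D) needed (A), now all done → (D).
(F) is the only step now ready → (F).
Next only (G) has its prerequisites met → (G).

(B), (C), (E), (A), (D), (F), (G)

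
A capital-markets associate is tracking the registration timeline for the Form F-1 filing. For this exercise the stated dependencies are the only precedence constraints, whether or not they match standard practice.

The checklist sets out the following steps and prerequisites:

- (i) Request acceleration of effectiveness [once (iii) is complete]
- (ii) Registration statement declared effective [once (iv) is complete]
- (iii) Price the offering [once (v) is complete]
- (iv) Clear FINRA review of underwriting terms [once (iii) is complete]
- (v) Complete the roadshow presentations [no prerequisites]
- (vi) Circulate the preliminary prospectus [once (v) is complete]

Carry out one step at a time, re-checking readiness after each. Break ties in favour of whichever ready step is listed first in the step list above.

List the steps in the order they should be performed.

(v), (iii), (i), (iv), (ii), (vi)

Only (v) has no prerequisites, so it is first.
Ready: (iii) and (vi). (iii) is listed earlier → (iii).
Ready: (i), (iv) and (vi). (i) is listed earlier → (i).
Ready: (iv) and (vi). (iv) is listed earlier → (iv).
Now (ii) and (vi) have their prerequisites met. (ii) is listed earlier, so (ii) next.
(vi) is the only step now ready → (vi).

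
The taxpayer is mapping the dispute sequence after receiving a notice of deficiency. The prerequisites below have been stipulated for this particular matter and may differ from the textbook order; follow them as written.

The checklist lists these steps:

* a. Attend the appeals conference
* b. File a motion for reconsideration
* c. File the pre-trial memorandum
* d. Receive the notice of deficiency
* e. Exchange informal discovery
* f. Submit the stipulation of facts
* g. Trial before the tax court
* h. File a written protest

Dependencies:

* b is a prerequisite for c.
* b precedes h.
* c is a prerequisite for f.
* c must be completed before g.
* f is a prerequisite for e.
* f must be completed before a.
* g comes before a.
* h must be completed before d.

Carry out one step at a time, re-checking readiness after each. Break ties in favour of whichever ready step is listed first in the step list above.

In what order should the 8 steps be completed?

b, c, f, e, g, a, h, d

b is the only step with nothing outstanding, so it goes first.
Ready: c and h. c is listed earlier → c.
Now f, g and h have their prerequisites met. f is listed earlier, so f next.
Now e, g and h have their prerequisites met. e is listed earlier, so e next.
Now g and h have their prerequisites met. g is listed earlier, so g next.
a now also ready, so the ready set is {a, h}; a is listed earlier → a.
h needed b, now all done → h.
Next only d has its prerequisites met → d.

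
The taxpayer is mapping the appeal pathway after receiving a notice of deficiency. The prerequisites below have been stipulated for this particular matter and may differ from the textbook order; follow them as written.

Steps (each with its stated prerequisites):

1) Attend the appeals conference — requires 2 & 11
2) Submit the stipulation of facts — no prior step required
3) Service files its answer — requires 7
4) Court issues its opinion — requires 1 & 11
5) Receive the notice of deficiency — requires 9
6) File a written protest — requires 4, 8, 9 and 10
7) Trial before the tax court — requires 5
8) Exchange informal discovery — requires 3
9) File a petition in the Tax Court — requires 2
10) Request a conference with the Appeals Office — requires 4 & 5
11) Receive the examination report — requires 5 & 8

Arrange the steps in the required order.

2, 9, 5, 7, 3, 8, 11, 1, 4, 10, 6

2 has no prerequisites → 2 first.
9 needed 2, now all done → 9.
That leaves 5 as the only ready step → 5.
7 needed 5, now all done → 7.
3 needed 7, now all done → 3.
8 needed 3, now all done → 8.
That leaves 11 as the only ready step → 11.
1 is the only step now ready → 1.
That leaves 4 as the only ready step → 4.
Next only 10 has its prerequisites met → 10.
6 needed 4, 8, 9 and 10, now all done → 6.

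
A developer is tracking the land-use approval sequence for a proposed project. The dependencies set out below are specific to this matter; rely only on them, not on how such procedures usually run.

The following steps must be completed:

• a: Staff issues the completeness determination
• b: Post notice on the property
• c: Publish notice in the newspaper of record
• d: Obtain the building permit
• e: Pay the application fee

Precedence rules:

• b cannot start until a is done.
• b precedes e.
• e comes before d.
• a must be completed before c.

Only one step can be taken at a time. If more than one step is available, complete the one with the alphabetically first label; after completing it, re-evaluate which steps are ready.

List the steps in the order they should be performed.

a, b, c, e, d

Only a has no prerequisites, so it is first.
Ready: b and c. b has the earlier label → b.
e now also ready, so the ready set is {c, e}; c has the earlier label → c.
Next only e has its prerequisites met → e.
d is the only step now ready → d.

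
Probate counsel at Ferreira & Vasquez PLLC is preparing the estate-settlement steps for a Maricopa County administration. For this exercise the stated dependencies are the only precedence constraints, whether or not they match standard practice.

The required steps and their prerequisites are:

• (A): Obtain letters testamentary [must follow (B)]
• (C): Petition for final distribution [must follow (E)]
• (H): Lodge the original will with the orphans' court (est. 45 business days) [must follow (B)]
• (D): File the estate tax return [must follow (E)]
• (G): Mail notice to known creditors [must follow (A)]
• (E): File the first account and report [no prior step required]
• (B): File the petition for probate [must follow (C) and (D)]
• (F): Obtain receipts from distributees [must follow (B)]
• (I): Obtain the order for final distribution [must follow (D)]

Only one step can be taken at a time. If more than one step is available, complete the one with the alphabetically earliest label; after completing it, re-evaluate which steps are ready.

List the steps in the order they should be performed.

(E) is the only step with nothing outstanding, so it goes first.
(C) and (D) are both available; (C) has the earlier label → (C).
That leaves (D) as the only ready step → (D).
Ready: (B) and (I). (B) has the earlier label → (B).
(A), (F), (H) and (I) are all available; (A) has the earlier label → (A).
(G) now also ready, so the ready set is {(F), (G), (H), (I)}; (F) has the earlier label → (F).
Now (G), (H) and (I) have their prerequisites met. (G) has the earlier label, so (G) next.
(H) and (I) are both available; (H) has the earlier label → (H).
That leaves (I) as the only ready step → (I).

(E) (C) (D) (B) (A) (F) (G) (H) (I)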